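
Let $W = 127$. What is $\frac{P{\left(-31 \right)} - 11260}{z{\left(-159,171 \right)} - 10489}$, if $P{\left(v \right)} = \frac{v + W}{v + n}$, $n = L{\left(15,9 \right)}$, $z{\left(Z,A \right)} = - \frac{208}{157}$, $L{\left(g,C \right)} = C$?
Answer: $\frac{19453556}{18116791} \approx 1.0738$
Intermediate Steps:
$z{\left(Z,A \right)} = - \frac{208}{157}$ ($z{\left(Z,A \right)} = \left(-208\right) \frac{1}{157} = - \frac{208}{157}$)
$n = 9$
$P{\left(v \right)} = \frac{127 + v}{9 + v}$ ($P{\left(v \right)} = \frac{v + 127}{v + 9} = \frac{127 + v}{9 + v}$)
$\frac{P{\left(-31 \right)} - 11260}{z{\left(-159,171 \right)} - 10489} = \frac{\frac{127 - 31}{9 - 31} - 11260}{- \frac{208}{157} - 10489} = \frac{\frac{1}{-22} \cdot 96 - 11260}{- \frac{1646981}{157}} = \left(\left(- \frac{1}{22}\right) 96 - 11260\right) \left(- \frac{157}{1646981}\right) = \left(- \frac{48}{11} - 11260\right) \left(- \frac{157}{1646981}\right) = \left(- \frac{123908}{11}\right) \left(- \frac{157}{1646981}\right) = \frac{19453556}{18116791}$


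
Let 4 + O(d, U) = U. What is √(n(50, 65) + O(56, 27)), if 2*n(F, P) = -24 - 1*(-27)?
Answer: 7*√2/2 ≈ 4.9497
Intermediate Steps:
n(F, P) = 3/2 (n(F, P) = (-24 - 1*(-27))/2 = (-24 + 27)/2 = (½)*3 = 3/2)
O(d, U) = -4 + U
√(n(50, 65) + O(56, 27)) = √(3/2 + (-4 + 27)) = √(3/2 + 23) = √(49/2) = 7*√2/2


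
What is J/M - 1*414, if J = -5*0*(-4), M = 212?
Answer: -414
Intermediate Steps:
J = 0 (J = 0*(-4) = 0)
J/M - 1*414 = 0/212 - 1*414 = 0*(1/212) - 414 = 0 - 414 = -414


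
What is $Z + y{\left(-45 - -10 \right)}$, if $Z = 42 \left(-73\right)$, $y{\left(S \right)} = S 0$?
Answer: $-3066$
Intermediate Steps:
$y{\left(S \right)} = 0$
$Z = -3066$
$Z + y{\left(-45 - -10 \right)} = -3066 + 0 = -3066$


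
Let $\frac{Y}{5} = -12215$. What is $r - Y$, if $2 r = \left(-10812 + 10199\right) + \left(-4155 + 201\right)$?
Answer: $\frac{117583}{2} \approx 58792.0$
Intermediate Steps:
$r = - \frac{4567}{2}$ ($r = \frac{\left(-10812 + 10199\right) + \left(-4155 + 201\right)}{2} = \frac{-613 - 3954}{2} = \frac{1}{2} \left(-4567\right) = - \frac{4567}{2} \approx -2283.5$)
$Y = -61075$ ($Y = 5 \left(-12215\right) = -61075$)
$r - Y = - \frac{4567}{2} - -61075 = - \frac{4567}{2} + 61075 = \frac{117583}{2}$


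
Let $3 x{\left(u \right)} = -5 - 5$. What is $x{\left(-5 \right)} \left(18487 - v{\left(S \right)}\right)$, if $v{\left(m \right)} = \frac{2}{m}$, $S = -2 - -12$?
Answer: $- \frac{184868}{3} \approx -61623.0$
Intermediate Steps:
$x{\left(u \right)} = - \frac{10}{3}$ ($x{\left(u \right)} = \frac{-5 - 5}{3} = \frac{1}{3} \left(-10\right) = - \frac{10}{3}$)
$S = 10$ ($S = -2 + 12 = 10$)
$x{\left(-5 \right)} \left(18487 - v{\left(S \right)}\right) = - \frac{10 \left(18487 - \frac{2}{10}\right)}{3} = - \frac{10 \left(18487 - 2 \cdot \frac{1}{10}\right)}{3} = - \frac{10 \left(18487 - \frac{1}{5}\right)}{3} = \left(- \frac{10}{3}\right) \frac{92434}{5} = - \frac{184868}{3}$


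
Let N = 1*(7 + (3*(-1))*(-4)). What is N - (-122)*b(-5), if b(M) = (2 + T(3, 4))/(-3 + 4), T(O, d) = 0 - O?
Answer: -103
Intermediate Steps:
T(O, d) = -O
b(M) = -1 (b(M) = (2 - 1*3)/(-3 + 4) = (2 - 3)/1 = -1*1 = -1)
N = 19 (N = 1*(7 - 3*(-4)) = 1*(7 + 12) = 1*19 = 19)
N - (-122)*b(-5) = 19 - (-122)*(-1) = 19 - 122*1 = 19 - 122 = -103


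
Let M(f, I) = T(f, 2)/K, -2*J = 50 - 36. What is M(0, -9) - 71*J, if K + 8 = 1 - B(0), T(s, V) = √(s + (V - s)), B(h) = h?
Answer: 497 - √2/7 ≈ 496.80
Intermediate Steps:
T(s, V) = √V
K = -7 (K = -8 + (1 - 1*0) = -8 + (1 + 0) = -8 + 1 = -7)
J = -7 (J = -(50 - 36)/2 = -½*14 = -7)
M(f, I) = -√2/7 (M(f, I) = √2/(-7) = √2*(-⅐) = -√2/7)
M(0, -9) - 71*J = -√2/7 - 71*(-7) = -√2/7 + 497 = 497 - √2/7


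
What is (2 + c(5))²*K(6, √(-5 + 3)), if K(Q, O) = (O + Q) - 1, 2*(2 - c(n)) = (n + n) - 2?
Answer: 0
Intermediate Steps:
c(n) = 3 - n (c(n) = 2 - ((n + n) - 2)/2 = 2 - (2*n - 2)/2 = 2 - (-2 + 2*n)/2 = 2 + (1 - n) = 3 - n)
K(Q, O) = -1 + O + Q
(2 + c(5))²*K(6, √(-5 + 3)) = (2 + (3 - 1*5))²*(-1 + √(-5 + 3) + 6) = (2 + (3 - 5))²*(-1 + √(-2) + 6) = (2 - 2)²*(-1 + I*√2 + 6) = 0²*(5 + I*√2) = 0*(5 + I*√2) = 0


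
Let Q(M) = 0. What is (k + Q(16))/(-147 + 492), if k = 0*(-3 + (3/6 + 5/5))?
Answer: 0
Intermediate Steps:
k = 0 (k = 0*(-3 + (3*(1/6) + 5*(1/5))) = 0*(-3 + (1/2 + 1)) = 0*(-3 + 3/2) = 0*(-3/2) = 0)
(k + Q(16))/(-147 + 492) = (0 + 0)/(-147 + 492) = 0/345 = 0*(1/345) = 0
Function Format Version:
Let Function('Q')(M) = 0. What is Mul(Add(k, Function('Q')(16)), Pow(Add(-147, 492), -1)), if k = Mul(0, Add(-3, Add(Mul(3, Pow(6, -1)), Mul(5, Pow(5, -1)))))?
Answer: 0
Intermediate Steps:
k = 0 (k = Mul(0, Add(-3, Add(Mul(3, Rational(1, 6)), Mul(5, Rational(1, 5))))) = Mul(0, Add(-3, Add(Rational(1, 2), 1))) = Mul(0, Add(-3, Rational(3, 2))) = Mul(0, Rational(-3, 2)) = 0)
Mul(Add(k, Function('Q')(16)), Pow(Add(-147, 492), -1)) = Mul(Add(0, 0), Pow(Add(-147, 492), -1)) = Mul(0, Pow(345, -1)) = Mul(0, Rational(1, 345)) = 0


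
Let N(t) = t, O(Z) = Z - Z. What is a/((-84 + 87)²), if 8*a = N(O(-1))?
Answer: 0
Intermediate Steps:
O(Z) = 0
a = 0 (a = (⅛)*0 = 0)
a/((-84 + 87)²) = 0/((-84 + 87)²) = 0/(3²) = 0/9 = 0*(⅑) = 0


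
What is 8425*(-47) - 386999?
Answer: -782974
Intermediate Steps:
8425*(-47) - 386999 = -395975 - 386999 = -782974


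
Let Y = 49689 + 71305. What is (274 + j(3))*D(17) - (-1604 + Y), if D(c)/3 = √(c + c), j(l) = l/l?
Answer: -119390 + 825*√34 ≈ -1.1458e+5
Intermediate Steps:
j(l) = 1
Y = 120994
D(c) = 3*√2*√c (D(c) = 3*√(c + c) = 3*√(2*c) = 3*(√2*√c) = 3*√2*√c)
(274 + j(3))*D(17) - (-1604 + Y) = (274 + 1)*(3*√2*√17) - (-1604 + 120994) = 275*(3*√34) - 1*119390 = 825*√34 - 119390 = -119390 + 825*√34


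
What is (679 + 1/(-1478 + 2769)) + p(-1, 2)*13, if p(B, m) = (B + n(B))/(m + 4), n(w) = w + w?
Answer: 1736397/2582 ≈ 672.50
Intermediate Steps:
n(w) = 2*w
p(B, m) = 3*B/(4 + m) (p(B, m) = (B + 2*B)/(m + 4) = (3*B)/(4 + m) = 3*B/(4 + m))
(679 + 1/(-1478 + 2769)) + p(-1, 2)*13 = (679 + 1/(-1478 + 2769)) + (3*(-1)/(4 + 2))*13 = (679 + 1/1291) + (3*(-1)/6)*13 = (679 + 1/1291) + (3*(-1)*(1/6))*13 = 876590/1291 - 1/2*13 = 876590/1291 - 13/2 = 1736397/2582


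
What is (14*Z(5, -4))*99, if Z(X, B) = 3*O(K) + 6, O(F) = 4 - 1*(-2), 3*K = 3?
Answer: 33264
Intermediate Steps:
K = 1 (K = (⅓)*3 = 1)
O(F) = 6 (O(F) = 4 + 2 = 6)
Z(X, B) = 24 (Z(X, B) = 3*6 + 6 = 18 + 6 = 24)
(14*Z(5, -4))*99 = (14*24)*99 = 336*99 = 33264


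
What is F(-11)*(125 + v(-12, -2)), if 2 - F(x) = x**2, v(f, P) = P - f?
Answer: -16065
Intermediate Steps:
F(x) = 2 - x**2
F(-11)*(125 + v(-12, -2)) = (2 - 1*(-11)**2)*(125 + (-2 - 1*(-12))) = (2 - 1*121)*(125 + (-2 + 12)) = (2 - 121)*(125 + 10) = -119*135 = -16065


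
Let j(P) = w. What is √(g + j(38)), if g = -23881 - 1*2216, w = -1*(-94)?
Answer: I*√26003 ≈ 161.25*I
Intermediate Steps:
w = 94
g = -26097 (g = -23881 - 2216 = -26097)
j(P) = 94
√(g + j(38)) = √(-26097 + 94) = √(-26003) = I*√26003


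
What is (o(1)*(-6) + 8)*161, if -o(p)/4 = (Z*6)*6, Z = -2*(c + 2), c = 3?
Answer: -1389752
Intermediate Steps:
Z = -10 (Z = -2*(3 + 2) = -2*5 = -10)
o(p) = 1440 (o(p) = -4*(-10*6)*6 = -(-240)*6 = -4*(-360) = 1440)
(o(1)*(-6) + 8)*161 = (1440*(-6) + 8)*161 = (-8640 + 8)*161 = -8632*161 = -1389752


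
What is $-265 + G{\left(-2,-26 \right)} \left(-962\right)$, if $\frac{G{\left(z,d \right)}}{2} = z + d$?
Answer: $53607$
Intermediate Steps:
$G{\left(z,d \right)} = 2 d + 2 z$ ($G{\left(z,d \right)} = 2 \left(z + d\right) = 2 \left(d + z\right) = 2 d + 2 z$)
$-265 + G{\left(-2,-26 \right)} \left(-962\right) = -265 + \left(2 \left(-26\right) + 2 \left(-2\right)\right) \left(-962\right) = -265 + \left(-52 - 4\right) \left(-962\right) = -265 - -53872 = -265 + 53872 = 53607$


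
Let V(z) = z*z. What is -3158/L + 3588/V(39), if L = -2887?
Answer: 388766/112593 ≈ 3.4528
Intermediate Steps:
V(z) = z²
-3158/L + 3588/V(39) = -3158/(-2887) + 3588/(39²) = -3158*(-1/2887) + 3588/1521 = 3158/2887 + 3588*(1/1521) = 3158/2887 + 92/39 = 388766/112593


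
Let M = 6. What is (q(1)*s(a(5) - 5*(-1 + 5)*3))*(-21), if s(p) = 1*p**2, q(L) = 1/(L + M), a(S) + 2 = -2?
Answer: -12288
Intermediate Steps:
a(S) = -4 (a(S) = -2 - 2 = -4)
q(L) = 1/(6 + L) (q(L) = 1/(L + 6) = 1/(6 + L))
s(p) = p**2
(q(1)*s(a(5) - 5*(-1 + 5)*3))*(-21) = ((-4 - 5*(-1 + 5)*3)**2/(6 + 1))*(-21) = ((-4 - 5*4*3)**2/7)*(-21) = ((-4 - 20*3)**2/7)*(-21) = ((-4 - 60)**2/7)*(-21) = ((1/7)*(-64)**2)*(-21) = ((1/7)*4096)*(-21) = (4096/7)*(-21) = -12288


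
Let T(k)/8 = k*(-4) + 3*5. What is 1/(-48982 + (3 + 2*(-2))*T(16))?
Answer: -1/48590 ≈ -2.0580e-5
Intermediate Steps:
T(k) = 120 - 32*k (T(k) = 8*(k*(-4) + 3*5) = 8*(-4*k + 15) = 8*(15 - 4*k) = 120 - 32*k)
1/(-48982 + (3 + 2*(-2))*T(16)) = 1/(-48982 + (3 + 2*(-2))*(120 - 32*16)) = 1/(-48982 + (3 - 4)*(120 - 512)) = 1/(-48982 - 1*(-392)) = 1/(-48982 + 392) = 1/(-48590) = -1/48590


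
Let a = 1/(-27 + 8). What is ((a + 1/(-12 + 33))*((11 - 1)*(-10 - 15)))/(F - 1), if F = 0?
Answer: -500/399 ≈ -1.2531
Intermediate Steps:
a = -1/19 (a = 1/(-19) = -1/19 ≈ -0.052632)
((a + 1/(-12 + 33))*((11 - 1)*(-10 - 15)))/(F - 1) = ((-1/19 + 1/(-12 + 33))*((11 - 1)*(-10 - 15)))/(0 - 1) = ((-1/19 + 1/21)*(10*(-25)))/(-1) = ((-1/19 + 1/21)*(-250))*(-1) = -2/399*(-250)*(-1) = (500/399)*(-1) = -500/399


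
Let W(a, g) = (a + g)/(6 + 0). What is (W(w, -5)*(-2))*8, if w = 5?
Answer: 0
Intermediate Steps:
W(a, g) = a/6 + g/6 (W(a, g) = (a + g)/6 = (a + g)*(⅙) = a/6 + g/6)
(W(w, -5)*(-2))*8 = (((⅙)*5 + (⅙)*(-5))*(-2))*8 = ((⅚ - ⅚)*(-2))*8 = (0*(-2))*8 = 0*8 = 0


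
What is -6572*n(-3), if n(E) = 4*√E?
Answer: -26288*I*√3 ≈ -45532.0*I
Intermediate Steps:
-6572*n(-3) = -26288*√(-3) = -26288*I*√3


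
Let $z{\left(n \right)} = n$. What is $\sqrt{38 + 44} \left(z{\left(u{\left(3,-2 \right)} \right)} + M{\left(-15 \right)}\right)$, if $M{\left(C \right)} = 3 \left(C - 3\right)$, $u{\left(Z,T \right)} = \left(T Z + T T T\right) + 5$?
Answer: $- 63 \sqrt{82} \approx -570.49$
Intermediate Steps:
$u{\left(Z,T \right)} = 5 + T^{3} + T Z$ ($u{\left(Z,T \right)} = \left(T Z + T^{2} T\right) + 5 = \left(T Z + T^{3}\right) + 5 = \left(T^{3} + T Z\right) + 5 = 5 + T^{3} + T Z$)
$M{\left(C \right)} = -9 + 3 C$ ($M{\left(C \right)} = 3 \left(-3 + C\right) = -9 + 3 C$)
$\sqrt{38 + 44} \left(z{\left(u{\left(3,-2 \right)} \right)} + M{\left(-15 \right)}\right) = \sqrt{38 + 44} \left(\left(5 + \left(-2\right)^{3} - 6\right) + \left(-9 + 3 \left(-15\right)\right)\right) = \sqrt{82} \left(\left(5 - 8 - 6\right) - 54\right) = \sqrt{82} \left(-9 - 54\right) = \sqrt{82} \left(-63\right) = - 63 \sqrt{82}$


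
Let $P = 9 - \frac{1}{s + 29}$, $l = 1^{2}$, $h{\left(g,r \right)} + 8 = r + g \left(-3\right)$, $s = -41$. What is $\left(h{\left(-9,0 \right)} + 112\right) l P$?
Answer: $\frac{14279}{12} \approx 1189.9$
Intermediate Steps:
$h{\left(g,r \right)} = -8 + r - 3 g$ ($h{\left(g,r \right)} = -8 + \left(r + g \left(-3\right)\right) = -8 - \left(- r + 3 g\right) = -8 + r - 3 g$)
$l = 1$
$P = \frac{109}{12}$ ($P = 9 - \frac{1}{-41 + 29} = 9 - \frac{1}{-12} = 9 - - \frac{1}{12} = 9 + \frac{1}{12} = \frac{109}{12} \approx 9.0833$)
$\left(h{\left(-9,0 \right)} + 112\right) l P = \left(\left(-8 + 0 - -27\right) + 112\right) 1 \cdot \frac{109}{12} = \left(\left(-8 + 0 + 27\right) + 112\right) \frac{109}{12} = \left(19 + 112\right) \frac{109}{12} = 131 \cdot \frac{109}{12} = \frac{14279}{12}$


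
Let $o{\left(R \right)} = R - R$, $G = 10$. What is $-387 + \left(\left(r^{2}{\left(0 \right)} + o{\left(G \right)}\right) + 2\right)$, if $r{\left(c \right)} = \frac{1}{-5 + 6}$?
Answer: $-384$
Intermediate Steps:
$o{\left(R \right)} = 0$
$r{\left(c \right)} = 1$ ($r{\left(c \right)} = 1^{-1} = 1$)
$-387 + \left(\left(r^{2}{\left(0 \right)} + o{\left(G \right)}\right) + 2\right) = -387 + \left(\left(1^{2} + 0\right) + 2\right) = -387 + \left(\left(1 + 0\right) + 2\right) = -387 + \left(1 + 2\right) = -387 + 3 = -384$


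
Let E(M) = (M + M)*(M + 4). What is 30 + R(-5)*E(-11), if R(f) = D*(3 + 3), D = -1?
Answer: -894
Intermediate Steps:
E(M) = 2*M*(4 + M) (E(M) = (2*M)*(4 + M) = 2*M*(4 + M))
R(f) = -6 (R(f) = -(3 + 3) = -1*6 = -6)
30 + R(-5)*E(-11) = 30 - 12*(-11)*(4 - 11) = 30 - 12*(-11)*(-7) = 30 - 6*154 = 30 - 924 = -894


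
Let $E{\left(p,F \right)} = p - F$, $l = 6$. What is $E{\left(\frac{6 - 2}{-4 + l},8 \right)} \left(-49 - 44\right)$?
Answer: $558$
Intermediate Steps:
$E{\left(\frac{6 - 2}{-4 + l},8 \right)} \left(-49 - 44\right) = \left(\frac{6 - 2}{-4 + 6} - 8\right) \left(-49 - 44\right) = \left(\frac{4}{2} - 8\right) \left(-93\right) = \left(4 \cdot \frac{1}{2} - 8\right) \left(-93\right) = \left(2 - 8\right) \left(-93\right) = \left(-6\right) \left(-93\right) = 558$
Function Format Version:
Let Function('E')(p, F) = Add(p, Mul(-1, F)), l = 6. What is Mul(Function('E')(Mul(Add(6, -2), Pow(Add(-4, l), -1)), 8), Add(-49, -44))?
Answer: 558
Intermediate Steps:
Mul(Function('E')(Mul(Add(6, -2), Pow(Add(-4, l), -1)), 8), Add(-49, -44)) = Mul(Add(Mul(Add(6, -2), Pow(Add(-4, 6), -1)), Mul(-1, 8)), Add(-49, -44)) = Mul(Add(Mul(4, Pow(2, -1)), -8), -93) = Mul(Add(Mul(4, Rational(1, 2)), -8), -93) = Mul(Add(2, -8), -93) = Mul(-6, -93) = 558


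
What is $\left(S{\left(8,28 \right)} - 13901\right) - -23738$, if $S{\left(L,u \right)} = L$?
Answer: $9845$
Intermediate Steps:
$\left(S{\left(8,28 \right)} - 13901\right) - -23738 = \left(8 - 13901\right) - -23738 = -13893 + 23738 = 9845$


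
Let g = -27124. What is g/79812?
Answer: -6781/19953 ≈ -0.33985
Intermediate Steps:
g/79812 = -27124/79812 = -27124*1/79812 = -6781/19953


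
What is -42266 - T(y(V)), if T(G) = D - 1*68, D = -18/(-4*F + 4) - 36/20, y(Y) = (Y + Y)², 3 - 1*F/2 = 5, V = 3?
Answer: -421953/10 ≈ -42195.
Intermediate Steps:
F = -4 (F = 6 - 2*5 = 6 - 10 = -4)
y(Y) = 4*Y² (y(Y) = (2*Y)² = 4*Y²)
D = -27/10 (D = -18/(-4*(-4) + 4) - 36/20 = -18/(16 + 4) - 36*1/20 = -18/20 - 9/5 = -18*1/20 - 9/5 = -9/10 - 9/5 = -27/10 ≈ -2.7000)
T(G) = -707/10 (T(G) = -27/10 - 1*68 = -27/10 - 68 = -707/10)
-42266 - T(y(V)) = -42266 - 1*(-707/10) = -42266 + 707/10 = -421953/10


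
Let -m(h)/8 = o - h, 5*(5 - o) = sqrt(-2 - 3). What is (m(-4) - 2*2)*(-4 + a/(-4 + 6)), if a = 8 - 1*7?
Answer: 266 - 28*I*sqrt(5)/5 ≈ 266.0 - 12.522*I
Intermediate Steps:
o = 5 - I*sqrt(5)/5 (o = 5 - sqrt(-2 - 3)/5 = 5 - I*sqrt(5)/5 ≈ 5.0 - 0.44721*I)
a = 1 (a = 8 - 7 = 1)
m(h) = -40 + 8*h + 8*I*sqrt(5)/5 (m(h) = -8*((5 - I*sqrt(5)/5) - h) = -8*(5 - h - I*sqrt(5)/5) = -40 + 8*h + 8*I*sqrt(5)/5)
(m(-4) - 2*2)*(-4 + a/(-4 + 6)) = ((-40 + 8*(-4) + 8*I*sqrt(5)/5) - 2*2)*(-4 + 1/(-4 + 6)) = ((-40 - 32 + 8*I*sqrt(5)/5) - 4)*(-4 + 1/2) = ((-72 + 8*I*sqrt(5)/5) - 4)*(-4 + 1*(1/2)) = (-76 + 8*I*sqrt(5)/5)*(-4 + 1/2) = (-76 + 8*I*sqrt(5)/5)*(-7/2) = 266 - 28*I*sqrt(5)/5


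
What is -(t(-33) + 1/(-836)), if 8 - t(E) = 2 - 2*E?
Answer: 50161/836 ≈ 60.001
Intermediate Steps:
t(E) = 6 + 2*E (t(E) = 8 - (2 - 2*E) = 8 + (-2 + 2*E) = 6 + 2*E)
-(t(-33) + 1/(-836)) = -((6 + 2*(-33)) + 1/(-836)) = -((6 - 66) - 1/836) = -(-60 - 1/836) = -1*(-50161/836) = 50161/836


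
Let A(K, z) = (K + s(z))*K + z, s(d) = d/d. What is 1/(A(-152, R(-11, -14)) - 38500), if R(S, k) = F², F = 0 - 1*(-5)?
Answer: -1/15523 ≈ -6.4421e-5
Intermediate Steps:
F = 5 (F = 0 + 5 = 5)
R(S, k) = 25 (R(S, k) = 5² = 25)
s(d) = 1
A(K, z) = z + K*(1 + K) (A(K, z) = (K + 1)*K + z = (1 + K)*K + z = K*(1 + K) + z = z + K*(1 + K))
1/(A(-152, R(-11, -14)) - 38500) = 1/((-152 + 25 + (-152)²) - 38500) = 1/((-152 + 25 + 23104) - 38500) = 1/(22977 - 38500) = 1/(-15523) = -1/15523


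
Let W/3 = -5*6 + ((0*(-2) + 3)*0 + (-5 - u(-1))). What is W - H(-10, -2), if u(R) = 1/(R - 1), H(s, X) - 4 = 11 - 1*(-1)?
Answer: -239/2 ≈ -119.50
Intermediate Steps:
H(s, X) = 16 (H(s, X) = 4 + (11 - 1*(-1)) = 4 + (11 + 1) = 4 + 12 = 16)
u(R) = 1/(-1 + R)
W = -207/2 (W = 3*(-5*6 + ((0*(-2) + 3)*0 + (-5 - 1/(-1 - 1)))) = 3*(-30 + ((0 + 3)*0 + (-5 - 1/(-2)))) = 3*(-30 + (3*0 + (-5 - 1*(-½)))) = 3*(-30 + (0 + (-5 + ½))) = 3*(-30 + (0 - 9/2)) = 3*(-30 - 9/2) = 3*(-69/2) = -207/2 ≈ -103.50)
W - H(-10, -2) = -207/2 - 1*16 = -207/2 - 16 = -239/2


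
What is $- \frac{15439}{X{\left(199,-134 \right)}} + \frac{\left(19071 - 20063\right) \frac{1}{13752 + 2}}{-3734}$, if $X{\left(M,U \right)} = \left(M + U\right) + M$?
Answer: $- \frac{198226798129}{3389590776} \approx -58.481$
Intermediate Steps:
$X{\left(M,U \right)} = U + 2 M$
$- \frac{15439}{X{\left(199,-134 \right)}} + \frac{\left(19071 - 20063\right) \frac{1}{13752 + 2}}{-3734} = - \frac{15439}{-134 + 2 \cdot 199} + \frac{\left(19071 - 20063\right) \frac{1}{13752 + 2}}{-3734} = - \frac{15439}{-134 + 398} + - \frac{992}{13754} \left(- \frac{1}{3734}\right) = - \frac{15439}{264} + \left(-992\right) \frac{1}{13754} \left(- \frac{1}{3734}\right) = \left(-15439\right) \frac{1}{264} - - \frac{248}{12839359} = - \frac{15439}{264} + \frac{248}{12839359} = - \frac{198226798129}{3389590776}$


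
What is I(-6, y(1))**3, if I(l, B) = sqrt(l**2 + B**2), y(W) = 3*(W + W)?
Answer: 432*sqrt(2) ≈ 610.94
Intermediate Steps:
y(W) = 6*W (y(W) = 3*(2*W) = 6*W)
I(l, B) = sqrt(B**2 + l**2)
I(-6, y(1))**3 = (sqrt((6*1)**2 + (-6)**2))**3 = (sqrt(6**2 + 36))**3 = (sqrt(36 + 36))**3 = (sqrt(72))**3 = (6*sqrt(2))**3 = 432*sqrt(2)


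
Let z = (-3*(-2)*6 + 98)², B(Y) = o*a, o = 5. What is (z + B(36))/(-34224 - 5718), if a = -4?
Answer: -8968/19971 ≈ -0.44905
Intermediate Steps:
B(Y) = -20 (B(Y) = 5*(-4) = -20)
z = 17956 (z = (6*6 + 98)² = (36 + 98)² = 134² = 17956)
(z + B(36))/(-34224 - 5718) = (17956 - 20)/(-34224 - 5718) = 17936/(-39942) = 17936*(-1/39942) = -8968/19971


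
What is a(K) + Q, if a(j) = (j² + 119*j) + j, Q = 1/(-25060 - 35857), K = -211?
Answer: 1169667316/60917 ≈ 19201.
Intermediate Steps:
Q = -1/60917 (Q = 1/(-60917) = -1/60917 ≈ -1.6416e-5)
a(j) = j² + 120*j
a(K) + Q = -211*(120 - 211) - 1/60917 = -211*(-91) - 1/60917 = 19201 - 1/60917 = 1169667316/60917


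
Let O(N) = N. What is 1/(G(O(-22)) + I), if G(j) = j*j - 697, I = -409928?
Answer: -1/410141 ≈ -2.4382e-6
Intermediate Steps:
G(j) = -697 + j**2 (G(j) = j**2 - 697 = -697 + j**2)
1/(G(O(-22)) + I) = 1/((-697 + (-22)**2) - 409928) = 1/((-697 + 484) - 409928) = 1/(-213 - 409928) = 1/(-410141) = -1/410141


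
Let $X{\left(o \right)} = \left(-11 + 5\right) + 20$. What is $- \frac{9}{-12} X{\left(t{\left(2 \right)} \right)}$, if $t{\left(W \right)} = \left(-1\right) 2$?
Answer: $\frac{21}{2} \approx 10.5$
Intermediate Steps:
$t{\left(W \right)} = -2$
$X{\left(o \right)} = 14$ ($X{\left(o \right)} = -6 + 20 = 14$)
$- \frac{9}{-12} X{\left(t{\left(2 \right)} \right)} = - \frac{9}{-12} \cdot 14 = \left(-9\right) \left(- \frac{1}{12}\right) 14 = \frac{3}{4} \cdot 14 = \frac{21}{2}$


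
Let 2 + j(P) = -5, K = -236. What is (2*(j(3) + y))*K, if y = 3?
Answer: 1888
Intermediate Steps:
j(P) = -7 (j(P) = -2 - 5 = -7)
(2*(j(3) + y))*K = (2*(-7 + 3))*(-236) = (2*(-4))*(-236) = -8*(-236) = 1888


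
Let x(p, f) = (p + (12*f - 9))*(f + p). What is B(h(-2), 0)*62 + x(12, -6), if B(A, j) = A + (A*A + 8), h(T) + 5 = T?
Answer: 2686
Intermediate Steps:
h(T) = -5 + T
x(p, f) = (f + p)*(-9 + p + 12*f) (x(p, f) = (p + (-9 + 12*f))*(f + p) = (-9 + p + 12*f)*(f + p) = (f + p)*(-9 + p + 12*f))
B(A, j) = 8 + A + A² (B(A, j) = A + (A² + 8) = A + (8 + A²) = 8 + A + A²)
B(h(-2), 0)*62 + x(12, -6) = (8 + (-5 - 2) + (-5 - 2)²)*62 + (12² - 9*(-6) - 9*12 + 12*(-6)² + 13*(-6)*12) = (8 - 7 + (-7)²)*62 + (144 + 54 - 108 + 12*36 - 936) = (8 - 7 + 49)*62 + (144 + 54 - 108 + 432 - 936) = 50*62 - 414 = 3100 - 414 = 2686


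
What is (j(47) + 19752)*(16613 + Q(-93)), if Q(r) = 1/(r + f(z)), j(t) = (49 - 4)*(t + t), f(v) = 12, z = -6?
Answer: 10757142088/27 ≈ 3.9841e+8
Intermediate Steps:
j(t) = 90*t (j(t) = 45*(2*t) = 90*t)
Q(r) = 1/(12 + r) (Q(r) = 1/(r + 12) = 1/(12 + r))
(j(47) + 19752)*(16613 + Q(-93)) = (90*47 + 19752)*(16613 + 1/(12 - 93)) = (4230 + 19752)*(16613 + 1/(-81)) = 23982*(16613 - 1/81) = 23982*(1345652/81) = 10757142088/27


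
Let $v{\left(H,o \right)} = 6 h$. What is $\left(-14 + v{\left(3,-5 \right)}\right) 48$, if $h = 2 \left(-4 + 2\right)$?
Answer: $-1824$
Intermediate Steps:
$h = -4$ ($h = 2 \left(-2\right) = -4$)
$v{\left(H,o \right)} = -24$ ($v{\left(H,o \right)} = 6 \left(-4\right) = -24$)
$\left(-14 + v{\left(3,-5 \right)}\right) 48 = \left(-14 - 24\right) 48 = \left(-38\right) 48 = -1824$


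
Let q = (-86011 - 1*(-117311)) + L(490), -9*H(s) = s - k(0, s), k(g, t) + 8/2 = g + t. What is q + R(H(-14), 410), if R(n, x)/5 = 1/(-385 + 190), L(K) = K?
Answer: 1239809/39 ≈ 31790.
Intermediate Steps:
k(g, t) = -4 + g + t (k(g, t) = -4 + (g + t) = -4 + g + t)
H(s) = -4/9 (H(s) = -(s - (-4 + 0 + s))/9 = -(s - (-4 + s))/9 = -(s + (4 - s))/9 = -⅑*4 = -4/9)
R(n, x) = -1/39 (R(n, x) = 5/(-385 + 190) = 5/(-195) = 5*(-1/195) = -1/39)
q = 31790 (q = (-86011 - 1*(-117311)) + 490 = (-86011 + 117311) + 490 = 31300 + 490 = 31790)
q + R(H(-14), 410) = 31790 - 1/39 = 1239809/39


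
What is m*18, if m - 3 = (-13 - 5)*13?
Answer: -4158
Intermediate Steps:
m = -231 (m = 3 + (-13 - 5)*13 = 3 - 18*13 = 3 - 234 = -231)
m*18 = -231*18 = -4158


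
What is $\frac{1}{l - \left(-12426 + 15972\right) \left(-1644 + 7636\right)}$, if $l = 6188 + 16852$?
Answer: $- \frac{1}{21224592} \approx -4.7115 \cdot 10^{-8}$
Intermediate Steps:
$l = 23040$
$\frac{1}{l - \left(-12426 + 15972\right) \left(-1644 + 7636\right)} = \frac{1}{23040 - \left(-12426 + 15972\right) \left(-1644 + 7636\right)} = \frac{1}{23040 - 3546 \cdot 5992} = \frac{1}{23040 - 21247632} = \frac{1}{-21224592} = - \frac{1}{21224592}$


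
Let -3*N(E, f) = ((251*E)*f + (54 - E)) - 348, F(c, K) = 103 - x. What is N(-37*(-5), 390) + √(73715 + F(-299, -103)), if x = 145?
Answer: -18109171/3 + √73673 ≈ -6.0361e+6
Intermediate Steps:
F(c, K) = -42 (F(c, K) = 103 - 1*145 = 103 - 145 = -42)
N(E, f) = 98 + E/3 - 251*E*f/3 (N(E, f) = -(((251*E)*f + (54 - E)) - 348)/3 = -((251*E*f + (54 - E)) - 348)/3 = -((54 - E + 251*E*f) - 348)/3 = -(-294 - E + 251*E*f)/3 = 98 + E/3 - 251*E*f/3)
N(-37*(-5), 390) + √(73715 + F(-299, -103)) = (98 + (-37*(-5))/3 - 251/3*(-37*(-5))*390) + √(73715 - 42) = (98 + (⅓)*185 - 251/3*185*390) + √73673 = (98 + 185/3 - 6036550) + √73673 = -18109171/3 + √73673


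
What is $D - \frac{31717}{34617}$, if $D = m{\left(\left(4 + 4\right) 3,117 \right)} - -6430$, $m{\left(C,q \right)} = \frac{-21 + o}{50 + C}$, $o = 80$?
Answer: $\frac{16471156285}{2561658} \approx 6429.9$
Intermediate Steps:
$m{\left(C,q \right)} = \frac{59}{50 + C}$ ($m{\left(C,q \right)} = \frac{-21 + 80}{50 + C} = \frac{59}{50 + C}$)
$D = \frac{475879}{74}$ ($D = \frac{59}{50 + \left(4 + 4\right) 3} - -6430 = \frac{59}{50 + 8 \cdot 3} + 6430 = \frac{59}{50 + 24} + 6430 = \frac{59}{74} + 6430 = \frac{475879}{74} \approx 6430.8$)
$D - \frac{31717}{34617} = \frac{475879}{74} - \frac{31717}{34617} = \frac{16471156285}{2561658}$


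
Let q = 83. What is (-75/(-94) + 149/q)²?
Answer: 409293361/60871204 ≈ 6.7239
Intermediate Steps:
(-75/(-94) + 149/q)² = (-75/(-94) + 149/83)² = (-75*(-1/94) + 149*(1/83))² = (75/94 + 149/83)² = (20231/7802)² = 409293361/60871204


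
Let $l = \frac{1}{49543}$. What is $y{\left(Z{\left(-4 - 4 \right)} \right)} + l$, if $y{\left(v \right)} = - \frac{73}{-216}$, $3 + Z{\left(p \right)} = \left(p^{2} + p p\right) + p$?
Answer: $\frac{3616855}{10701288} \approx 0.33798$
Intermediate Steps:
$Z{\left(p \right)} = -3 + p + 2 p^{2}$ ($Z{\left(p \right)} = -3 + \left(\left(p^{2} + p p\right) + p\right) = -3 + \left(\left(p^{2} + p^{2}\right) + p\right) = -3 + \left(2 p^{2} + p\right) = -3 + \left(p + 2 p^{2}\right) = -3 + p + 2 p^{2}$)
$l = \frac{1}{49543} \approx 2.0184 \cdot 10^{-5}$
$y{\left(v \right)} = \frac{73}{216}$ ($y{\left(v \right)} = \left(-73\right) \left(- \frac{1}{216}\right) = \frac{73}{216}$)
$y{\left(Z{\left(-4 - 4 \right)} \right)} + l = \frac{73}{216} + \frac{1}{49543} = \frac{3616855}{10701288}$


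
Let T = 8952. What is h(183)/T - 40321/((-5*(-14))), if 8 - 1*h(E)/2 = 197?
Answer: -30081671/52220 ≈ -576.06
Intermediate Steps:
h(E) = -378 (h(E) = 16 - 2*197 = 16 - 394 = -378)
h(183)/T - 40321/((-5*(-14))) = -378/8952 - 40321/((-5*(-14))) = -378*1/8952 - 40321/70 = -63/1492 - 40321*1/70 = -63/1492 - 40321/70 = -30081671/52220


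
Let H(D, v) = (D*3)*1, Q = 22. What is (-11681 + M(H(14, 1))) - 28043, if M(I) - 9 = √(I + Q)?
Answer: -39707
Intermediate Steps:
H(D, v) = 3*D (H(D, v) = (3*D)*1 = 3*D)
M(I) = 9 + √(22 + I) (M(I) = 9 + √(I + 22) = 9 + √(22 + I))
(-11681 + M(H(14, 1))) - 28043 = (-11681 + (9 + √(22 + 3*14))) - 28043 = (-11681 + (9 + √(22 + 42))) - 28043 = (-11681 + (9 + √64)) - 28043 = (-11681 + (9 + 8)) - 28043 = (-11681 + 17) - 28043 = -11664 - 28043 = -39707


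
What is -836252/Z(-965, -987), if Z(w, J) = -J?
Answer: -836252/987 ≈ -847.27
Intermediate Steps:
-836252/Z(-965, -987) = -836252/((-1*(-987))) = -836252/987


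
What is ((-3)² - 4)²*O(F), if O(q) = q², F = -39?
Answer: 38025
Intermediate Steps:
((-3)² - 4)²*O(F) = ((-3)² - 4)²*(-39)² = (9 - 4)²*1521 = 5²*1521 = 25*1521 = 38025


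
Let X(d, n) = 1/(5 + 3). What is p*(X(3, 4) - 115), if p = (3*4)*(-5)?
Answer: 13785/2 ≈ 6892.5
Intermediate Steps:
p = -60 (p = 12*(-5) = -60)
X(d, n) = ⅛ (X(d, n) = 1/8 = ⅛)
p*(X(3, 4) - 115) = -60*(⅛ - 115) = -60*(-919/8) = 13785/2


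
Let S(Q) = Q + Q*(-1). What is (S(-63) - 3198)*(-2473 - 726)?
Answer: 10230402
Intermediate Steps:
S(Q) = 0 (S(Q) = Q - Q = 0)
(S(-63) - 3198)*(-2473 - 726) = (0 - 3198)*(-2473 - 726) = -3198*(-3199) = 10230402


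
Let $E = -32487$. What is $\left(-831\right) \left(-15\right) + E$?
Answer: $-20022$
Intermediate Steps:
$\left(-831\right) \left(-15\right) + E = \left(-831\right) \left(-15\right) - 32487 = 12465 - 32487 = -20022$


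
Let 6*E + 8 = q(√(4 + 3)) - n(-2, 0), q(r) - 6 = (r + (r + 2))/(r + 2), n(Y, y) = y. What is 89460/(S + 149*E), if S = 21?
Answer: 65350530/13627 + 19994310*√7/13627 ≈ 8677.7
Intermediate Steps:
q(r) = 6 + (2 + 2*r)/(2 + r) (q(r) = 6 + (r + (r + 2))/(r + 2) = 6 + (r + (2 + r))/(2 + r) = 6 + (2 + 2*r)/(2 + r))
E = -4/3 + (7 + 4*√7)/(3*(2 + √7)) (E = -4/3 + (2*(7 + 4*√(4 + 3))/(2 + √(4 + 3)) - 1*0)/6 = -4/3 + (2*(7 + 4*√7)/(2 + √7) + 0)/6 = -4/3 + (2*(7 + 4*√7)/(2 + √7))/6 = -4/3 + (7 + 4*√7)/(3*(2 + √7)) ≈ -0.071750)
89460/(S + 149*E) = 89460/(21 + 149*(2/9 - √7/9)) = 89460/(21 + (298/9 - 149*√7/9)) = 89460/(487/9 - 149*√7/9)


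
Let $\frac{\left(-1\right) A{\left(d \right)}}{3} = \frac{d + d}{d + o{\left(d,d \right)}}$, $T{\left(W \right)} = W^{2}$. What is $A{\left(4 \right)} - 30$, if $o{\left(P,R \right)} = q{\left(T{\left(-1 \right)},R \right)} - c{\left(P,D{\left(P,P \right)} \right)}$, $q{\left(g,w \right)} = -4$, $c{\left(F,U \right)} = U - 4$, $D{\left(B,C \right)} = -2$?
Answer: $-34$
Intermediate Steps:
$c{\left(F,U \right)} = -4 + U$
$o{\left(P,R \right)} = 2$ ($o{\left(P,R \right)} = -4 - \left(-4 - 2\right) = -4 - -6 = -4 + 6 = 2$)
$A{\left(d \right)} = - \frac{6 d}{2 + d}$ ($A{\left(d \right)} = - 3 \frac{d + d}{d + 2} = - 3 \frac{2 d}{2 + d} = - \frac{6 d}{2 + d}$)
$A{\left(4 \right)} - 30 = \left(-6\right) 4 \frac{1}{2 + 4} - 30 = \left(-6\right) 4 \cdot \frac{1}{6} - 30 = -4 - 30 = -34$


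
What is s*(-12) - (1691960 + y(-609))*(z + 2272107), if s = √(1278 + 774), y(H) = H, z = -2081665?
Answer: -322104267142 - 72*√57 ≈ -3.2210e+11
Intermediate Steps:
s = 6*√57 (s = √2052 = 6*√57 ≈ 45.299)
s*(-12) - (1691960 + y(-609))*(z + 2272107) = (6*√57)*(-12) - (1691960 - 609)*(-2081665 + 2272107) = -72*√57 - 1691351*190442 = -72*√57 - 1*322104267142 = -72*√57 - 322104267142 = -322104267142 - 72*√57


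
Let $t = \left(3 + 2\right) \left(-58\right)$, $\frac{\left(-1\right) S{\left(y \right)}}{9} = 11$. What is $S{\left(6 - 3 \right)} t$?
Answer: $28710$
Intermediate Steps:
$S{\left(y \right)} = -99$ ($S{\left(y \right)} = \left(-9\right) 11 = -99$)
$t = -290$ ($t = 5 \left(-58\right) = -290$)
$S{\left(6 - 3 \right)} t = \left(-99\right) \left(-290\right) = 28710$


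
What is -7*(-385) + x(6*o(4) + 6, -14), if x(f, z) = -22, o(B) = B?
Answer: 2673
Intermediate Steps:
-7*(-385) + x(6*o(4) + 6, -14) = -7*(-385) - 22 = 2695 - 22 = 2673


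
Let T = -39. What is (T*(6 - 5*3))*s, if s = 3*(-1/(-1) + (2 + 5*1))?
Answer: 8424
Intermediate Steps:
s = 24 (s = 3*(-1*(-1) + (2 + 5)) = 3*(1 + 7) = 3*8 = 24)
(T*(6 - 5*3))*s = -39*(6 - 5*3)*24 = -39*(6 - 15)*24 = -39*(-9)*24 = 351*24 = 8424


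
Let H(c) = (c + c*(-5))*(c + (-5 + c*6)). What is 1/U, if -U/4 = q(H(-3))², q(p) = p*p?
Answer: -1/37903417344 ≈ -2.6383e-11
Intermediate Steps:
H(c) = -4*c*(-5 + 7*c) (H(c) = (c - 5*c)*(c + (-5 + 6*c)) = (-4*c)*(-5 + 7*c) = -4*c*(-5 + 7*c))
q(p) = p²
U = -37903417344 (U = -4*20736*(5 - 7*(-3))⁴ = -4*20736*(5 + 21)⁴ = -4*((4*(-3)*26)²)² = -4*((-312)²)² = -4*97344² = -4*9475854336 = -37903417344)
1/U = 1/(-37903417344) = -1/37903417344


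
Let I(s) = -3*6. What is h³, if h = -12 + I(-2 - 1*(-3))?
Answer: -27000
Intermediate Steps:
I(s) = -18
h = -30 (h = -12 - 18 = -30)
h³ = (-30)³ = -27000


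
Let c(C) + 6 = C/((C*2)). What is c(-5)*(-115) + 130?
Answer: 1525/2 ≈ 762.50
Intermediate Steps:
c(C) = -11/2 (c(C) = -6 + C/((C*2)) = -6 + C/((2*C)) = -6 + C*(1/(2*C)) = -6 + ½ = -11/2)
c(-5)*(-115) + 130 = -11/2*(-115) + 130 = 1265/2 + 130 = 1525/2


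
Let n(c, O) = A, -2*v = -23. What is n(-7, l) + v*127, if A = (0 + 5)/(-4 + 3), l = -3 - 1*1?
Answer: 2911/2 ≈ 1455.5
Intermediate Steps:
v = 23/2 (v = -½*(-23) = 23/2 ≈ 11.500)
l = -4 (l = -3 - 1 = -4)
A = -5 (A = 5/(-1) = 5*(-1) = -5)
n(c, O) = -5
n(-7, l) + v*127 = -5 + (23/2)*127 = -5 + 2921/2 = 2911/2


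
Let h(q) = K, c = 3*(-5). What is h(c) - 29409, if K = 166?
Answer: -29243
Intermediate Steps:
c = -15
h(q) = 166
h(c) - 29409 = 166 - 29409 = -29243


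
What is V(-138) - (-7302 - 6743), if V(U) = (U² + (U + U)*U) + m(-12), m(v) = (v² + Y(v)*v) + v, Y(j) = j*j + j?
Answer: 69725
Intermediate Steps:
Y(j) = j + j² (Y(j) = j² + j = j + j²)
m(v) = v + v² + v²*(1 + v) (m(v) = (v² + (v*(1 + v))*v) + v = (v² + v²*(1 + v)) + v = v + v² + v²*(1 + v))
V(U) = -1452 + 3*U² (V(U) = (U² + (U + U)*U) - 12*(1 - 12 - 12*(1 - 12)) = (U² + (2*U)*U) - 12*(1 - 12 - 12*(-11)) = (U² + 2*U²) - 12*(1 - 12 + 132) = 3*U² - 12*121 = 3*U² - 1452 = -1452 + 3*U²)
V(-138) - (-7302 - 6743) = (-1452 + 3*(-138)²) - (-7302 - 6743) = (-1452 + 3*19044) - 1*(-14045) = (-1452 + 57132) + 14045 = 55680 + 14045 = 69725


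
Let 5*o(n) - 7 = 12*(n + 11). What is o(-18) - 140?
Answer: -777/5 ≈ -155.40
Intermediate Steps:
o(n) = 139/5 + 12*n/5 (o(n) = 7/5 + (12*(n + 11))/5 = 7/5 + (12*(11 + n))/5 = 7/5 + (132 + 12*n)/5 = 7/5 + (132/5 + 12*n/5) = 139/5 + 12*n/5)
o(-18) - 140 = (139/5 + (12/5)*(-18)) - 140 = (139/5 - 216/5) - 140 = -77/5 - 140 = -777/5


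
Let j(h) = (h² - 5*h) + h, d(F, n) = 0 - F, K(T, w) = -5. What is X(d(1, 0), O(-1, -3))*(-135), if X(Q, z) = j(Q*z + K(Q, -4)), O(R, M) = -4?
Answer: -675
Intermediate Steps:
d(F, n) = -F
j(h) = h² - 4*h
X(Q, z) = (-9 + Q*z)*(-5 + Q*z) (X(Q, z) = (Q*z - 5)*(-4 + (Q*z - 5)) = (-5 + Q*z)*(-4 + (-5 + Q*z)) = (-5 + Q*z)*(-9 + Q*z) = (-9 + Q*z)*(-5 + Q*z))
X(d(1, 0), O(-1, -3))*(-135) = ((-9 - 1*1*(-4))*(-5 - 1*1*(-4)))*(-135) = ((-9 - 1*(-4))*(-5 - 1*(-4)))*(-135) = ((-9 + 4)*(-5 + 4))*(-135) = -5*(-1)*(-135) = 5*(-135) = -675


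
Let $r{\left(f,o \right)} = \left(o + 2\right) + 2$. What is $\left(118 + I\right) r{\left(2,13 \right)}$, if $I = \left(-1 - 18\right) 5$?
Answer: $391$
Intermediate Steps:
$I = -95$ ($I = \left(-1 - 18\right) 5 = \left(-19\right) 5 = -95$)
$r{\left(f,o \right)} = 4 + o$ ($r{\left(f,o \right)} = \left(2 + o\right) + 2 = 4 + o$)
$\left(118 + I\right) r{\left(2,13 \right)} = \left(118 - 95\right) \left(4 + 13\right) = 23 \cdot 17 = 391$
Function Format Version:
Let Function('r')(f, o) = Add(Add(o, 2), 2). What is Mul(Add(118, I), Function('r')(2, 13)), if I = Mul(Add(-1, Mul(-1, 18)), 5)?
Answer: 391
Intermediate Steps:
I = -95 (I = Mul(Add(-1, -18), 5) = Mul(-19, 5) = -95)
Function('r')(f, o) = Add(4, o) (Function('r')(f, o) = Add(Add(2, o), 2) = Add(4, o))
Mul(Add(118, I), Function('r')(2, 13)) = Mul(Add(118, -95), Add(4, 13)) = Mul(23, 17) = 391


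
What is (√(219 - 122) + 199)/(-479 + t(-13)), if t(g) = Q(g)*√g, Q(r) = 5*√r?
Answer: -199/544 - √97/544 ≈ -0.38391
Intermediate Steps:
t(g) = 5*g (t(g) = (5*√g)*√g = 5*g)
(√(219 - 122) + 199)/(-479 + t(-13)) = (√(219 - 122) + 199)/(-479 + 5*(-13)) = (√97 + 199)/(-479 - 65) = (199 + √97)/(-544) = (199 + √97)*(-1/544) = -199/544 - √97/544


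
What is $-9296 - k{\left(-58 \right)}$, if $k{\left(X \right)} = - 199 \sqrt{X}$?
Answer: $-9296 + 199 i \sqrt{58} \approx -9296.0 + 1515.5 i$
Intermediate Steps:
$-9296 - k{\left(-58 \right)} = -9296 - - 199 \sqrt{-58} = -9296 - - 199 i \sqrt{58} = -9296 + 199 i \sqrt{58}$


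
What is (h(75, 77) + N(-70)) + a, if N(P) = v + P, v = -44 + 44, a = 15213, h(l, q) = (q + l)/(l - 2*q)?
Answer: 1196145/79 ≈ 15141.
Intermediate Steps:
h(l, q) = (l + q)/(l - 2*q)
v = 0
N(P) = P (N(P) = 0 + P = P)
(h(75, 77) + N(-70)) + a = ((75 + 77)/(75 - 2*77) - 70) + 15213 = (152/(75 - 154) - 70) + 15213 = (152/(-79) - 70) + 15213 = (-1/79*152 - 70) + 15213 = (-152/79 - 70) + 15213 = -5682/79 + 15213 = 1196145/79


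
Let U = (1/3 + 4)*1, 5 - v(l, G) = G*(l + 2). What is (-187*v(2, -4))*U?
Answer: -17017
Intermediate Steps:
v(l, G) = 5 - G*(2 + l) (v(l, G) = 5 - G*(l + 2) = 5 - G*(2 + l))
U = 13/3 (U = (⅓ + 4)*1 = (13/3)*1 = 13/3 ≈ 4.3333)
(-187*v(2, -4))*U = -187*(5 - 2*(-4) - 1*(-4)*2)*(13/3) = -187*(5 + 8 + 8)*(13/3) = -187*21*(13/3) = -17*231*(13/3) = -3927*13/3 = -17017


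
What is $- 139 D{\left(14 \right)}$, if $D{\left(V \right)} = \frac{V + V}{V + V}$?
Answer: $-139$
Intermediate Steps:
$D{\left(V \right)} = 1$ ($D{\left(V \right)} = \frac{2 V}{2 V} = 2 V \frac{1}{2 V} = 1$)
$- 139 D{\left(14 \right)} = \left(-139\right) 1 = -139$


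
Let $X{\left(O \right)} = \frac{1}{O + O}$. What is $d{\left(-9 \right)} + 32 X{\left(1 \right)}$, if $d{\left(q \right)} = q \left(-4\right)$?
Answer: $52$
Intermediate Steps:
$d{\left(q \right)} = - 4 q$
$X{\left(O \right)} = \frac{1}{2 O}$
$d{\left(-9 \right)} + 32 X{\left(1 \right)} = \left(-4\right) \left(-9\right) + 32 \frac{1}{2 \cdot 1} = 36 + 32 \cdot \frac{1}{2} \cdot 1 = 36 + 32 \cdot \frac{1}{2} = 36 + 16 = 52$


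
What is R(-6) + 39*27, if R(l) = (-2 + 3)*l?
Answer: 1047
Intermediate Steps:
R(l) = l (R(l) = 1*l = l)
R(-6) + 39*27 = -6 + 39*27 = -6 + 1053 = 1047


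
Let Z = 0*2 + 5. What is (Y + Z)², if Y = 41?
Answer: 2116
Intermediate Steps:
Z = 5 (Z = 0 + 5 = 5)
(Y + Z)² = (41 + 5)² = 46² = 2116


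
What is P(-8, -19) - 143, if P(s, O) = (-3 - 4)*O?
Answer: -10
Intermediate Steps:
P(s, O) = -7*O
P(-8, -19) - 143 = -7*(-19) - 143 = 133 - 143 = -10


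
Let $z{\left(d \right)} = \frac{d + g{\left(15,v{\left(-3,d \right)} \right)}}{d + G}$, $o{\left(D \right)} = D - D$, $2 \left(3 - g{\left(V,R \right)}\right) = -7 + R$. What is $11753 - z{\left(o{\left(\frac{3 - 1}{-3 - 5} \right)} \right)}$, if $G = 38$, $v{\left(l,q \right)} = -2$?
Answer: $\frac{893213}{76} \approx 11753.0$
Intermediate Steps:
$g{\left(V,R \right)} = \frac{13}{2} - \frac{R}{2}$ ($g{\left(V,R \right)} = 3 - \frac{-7 + R}{2} = 3 - \left(- \frac{7}{2} + \frac{R}{2}\right) = \frac{13}{2} - \frac{R}{2}$)
$o{\left(D \right)} = 0$
$z{\left(d \right)} = \frac{\frac{15}{2} + d}{38 + d}$ ($z{\left(d \right)} = \frac{d + \left(\frac{13}{2} - -1\right)}{d + 38} = \frac{d + \left(\frac{13}{2} + 1\right)}{38 + d} = \frac{d + \frac{15}{2}}{38 + d} = \frac{\frac{15}{2} + d}{38 + d}$)
$11753 - z{\left(o{\left(\frac{3 - 1}{-3 - 5} \right)} \right)} = 11753 - \frac{\frac{15}{2} + 0}{38 + 0} = 11753 - \frac{1}{38} \cdot \frac{15}{2} = 11753 - \frac{15}{76} = \frac{893213}{76}$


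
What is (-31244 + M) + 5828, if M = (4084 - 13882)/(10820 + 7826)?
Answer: -236958267/9323 ≈ -25417.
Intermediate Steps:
M = -4899/9323 (M = -9798/18646 = -9798*1/18646 = -4899/9323 ≈ -0.52547)
(-31244 + M) + 5828 = (-31244 - 4899/9323) + 5828 = -291292711/9323 + 5828 = -236958267/9323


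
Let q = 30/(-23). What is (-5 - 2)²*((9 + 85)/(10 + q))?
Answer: 52969/100 ≈ 529.69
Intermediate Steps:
q = -30/23 (q = 30*(-1/23) = -30/23 ≈ -1.3043)
(-5 - 2)²*((9 + 85)/(10 + q)) = (-5 - 2)²*((9 + 85)/(10 - 30/23)) = (-7)²*(94/(200/23)) = 49*(94*(23/200)) = 49*(1081/100) = 52969/100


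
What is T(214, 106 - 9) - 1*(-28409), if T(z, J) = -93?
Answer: 28316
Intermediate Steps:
T(214, 106 - 9) - 1*(-28409) = -93 - 1*(-28409) = -93 + 28409 = 28316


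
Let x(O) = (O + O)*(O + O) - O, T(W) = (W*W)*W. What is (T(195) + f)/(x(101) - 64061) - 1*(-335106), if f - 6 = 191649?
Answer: 1303299903/3893 ≈ 3.3478e+5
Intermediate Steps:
f = 191655 (f = 6 + 191649 = 191655)
T(W) = W³ (T(W) = W²*W = W³)
x(O) = -O + 4*O² (x(O) = (2*O)*(2*O) - O = 4*O² - O = -O + 4*O²)
(T(195) + f)/(x(101) - 64061) - 1*(-335106) = (195³ + 191655)/(101*(-1 + 4*101) - 64061) - 1*(-335106) = (7414875 + 191655)/(101*(-1 + 404) - 64061) + 335106 = 7606530/(101*403 - 64061) + 335106 = 7606530/(40703 - 64061) + 335106 = 7606530/(-23358) + 335106 = 7606530*(-1/23358) + 335106 = -1267755/3893 + 335106 = 1303299903/3893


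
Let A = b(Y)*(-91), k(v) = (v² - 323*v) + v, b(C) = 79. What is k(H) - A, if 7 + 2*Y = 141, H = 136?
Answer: -18107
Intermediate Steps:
Y = 67 (Y = -7/2 + (½)*141 = -7/2 + 141/2 = 67)
k(v) = v² - 322*v
A = -7189 (A = 79*(-91) = -7189)
k(H) - A = 136*(-322 + 136) - 1*(-7189) = 136*(-186) + 7189 = -25296 + 7189 = -18107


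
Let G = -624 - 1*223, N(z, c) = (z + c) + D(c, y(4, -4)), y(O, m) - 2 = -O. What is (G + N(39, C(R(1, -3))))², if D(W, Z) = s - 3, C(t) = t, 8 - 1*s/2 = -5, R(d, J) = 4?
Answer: 609961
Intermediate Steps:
y(O, m) = 2 - O
s = 26 (s = 16 - 2*(-5) = 16 + 10 = 26)
D(W, Z) = 23 (D(W, Z) = 26 - 3 = 23)
N(z, c) = 23 + c + z (N(z, c) = (z + c) + 23 = (c + z) + 23 = 23 + c + z)
G = -847 (G = -624 - 223 = -847)
(G + N(39, C(R(1, -3))))² = (-847 + (23 + 4 + 39))² = (-847 + 66)² = (-781)² = 609961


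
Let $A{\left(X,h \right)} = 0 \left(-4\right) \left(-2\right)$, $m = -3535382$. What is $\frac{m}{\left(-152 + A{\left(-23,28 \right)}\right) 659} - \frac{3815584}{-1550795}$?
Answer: $\frac{2932426073401}{77670016780} \approx 37.755$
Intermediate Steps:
$A{\left(X,h \right)} = 0$ ($A{\left(X,h \right)} = 0 \left(-2\right) = 0$)
$\frac{m}{\left(-152 + A{\left(-23,28 \right)}\right) 659} - \frac{3815584}{-1550795} = - \frac{3535382}{\left(-152 + 0\right) 659} - \frac{3815584}{-1550795} = - \frac{3535382}{\left(-152\right) 659} - - \frac{3815584}{1550795} = - \frac{3535382}{-100168} + \frac{3815584}{1550795} = \left(-3535382\right) \left(- \frac{1}{100168}\right) + \frac{3815584}{1550795} = \frac{1767691}{50084} + \frac{3815584}{1550795} = \frac{2932426073401}{77670016780}$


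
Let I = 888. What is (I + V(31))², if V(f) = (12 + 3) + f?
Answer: 872356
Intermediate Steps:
V(f) = 15 + f
(I + V(31))² = (888 + (15 + 31))² = (888 + 46)² = 934² = 872356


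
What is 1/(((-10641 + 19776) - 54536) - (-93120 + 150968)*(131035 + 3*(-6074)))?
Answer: -1/6526051825 ≈ -1.5323e-10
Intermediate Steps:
1/(((-10641 + 19776) - 54536) - (-93120 + 150968)*(131035 + 3*(-6074))) = 1/((9135 - 54536) - 57848*(131035 - 18222)) = 1/(-45401 - 57848*112813) = 1/(-45401 - 1*6526006424) = 1/(-45401 - 6526006424) = 1/(-6526051825) = -1/6526051825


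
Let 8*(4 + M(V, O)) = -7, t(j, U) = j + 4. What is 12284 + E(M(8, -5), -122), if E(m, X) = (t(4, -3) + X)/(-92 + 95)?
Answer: 12246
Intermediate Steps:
t(j, U) = 4 + j
M(V, O) = -39/8 (M(V, O) = -4 + (⅛)*(-7) = -4 - 7/8 = -39/8)
E(m, X) = 8/3 + X/3 (E(m, X) = ((4 + 4) + X)/(-92 + 95) = (8 + X)/3 = (8 + X)*(⅓) = 8/3 + X/3)
12284 + E(M(8, -5), -122) = 12284 + (8/3 + (⅓)*(-122)) = 12284 + (8/3 - 122/3) = 12284 - 38 = 12246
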